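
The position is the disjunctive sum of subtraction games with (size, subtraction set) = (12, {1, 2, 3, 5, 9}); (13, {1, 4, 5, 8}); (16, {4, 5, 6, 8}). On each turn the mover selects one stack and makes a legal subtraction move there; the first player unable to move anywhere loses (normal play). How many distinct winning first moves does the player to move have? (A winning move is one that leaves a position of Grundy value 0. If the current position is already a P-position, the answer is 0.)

Stack A, S = {1, 2, 3, 5, 9}:
G(0) = 0
G(1) = mex{0} = 1
G(2) = mex{1,0} = 2
G(3) = mex{2,1,0} = 3
G(4) = mex{3,2,1} = 0
G(5) = mex{0,3,2,0} = 1
G(6) = mex{1,0,3,1} = 2
G(7) = mex{2,1,0,2} = 3
G(8) = mex{3,2,1,3} = 0
G(9) = mex{0,3,2,0,0} = 1
G(10) = mex{1,0,3,1,1} = 2
G(11) = mex{2,1,0,2,2} = 3
G(12) = mex{3,2,1,3,3} = 0
G_A(12) = 0.
Stack B, S = {1, 4, 5, 8}:
G(0) = 0
G(1) = mex{0} = 1
G(2) = mex{1} = 0
G(3) = mex{0} = 1
G(4) = mex{1,0} = 2
G(5) = mex{2,1,0} = 3
G(6) = mex{3,0,1} = 2
G(7) = mex{2,1,0} = 3
G(8) = mex{3,2,1,0} = 4
G(9) = mex{4,3,2,1} = 0
G(10) = mex{0,2,3,0} = 1
G(11) = mex{1,3,2,1} = 0
G(12) = mex{0,4,3,2} = 1
G(13) = mex{1,0,4,3} = 2
G_B(13) = 2.
Stack C, S = {4, 5, 6, 8}:
G(0) = 0
G(1) = mex{} = 0
G(2) = mex{} = 0
G(3) = mex{} = 0
G(4) = mex{0} = 1
G(5) = mex{0,0} = 1
G(6) = mex{0,0,0} = 1
G(7) = mex{0,0,0} = 1
G(8) = mex{1,0,0,0} = 2
G(9) = mex{1,1,0,0} = 2
G(10) = mex{1,1,1,0} = 2
G(11) = mex{1,1,1,0} = 2
G(12) = mex{2,1,1,1} = 0
G(13) = mex{2,2,1,1} = 0
G(14) = mex{2,2,2,1} = 0
G(15) = mex{2,2,2,1} = 0
G(16) = mex{0,2,2,2} = 1
G_C(16) = 1.
Combined Grundy value = 0 ⊕ 2 ⊕ 1 = 3.
A winning move leaves total XOR = 0, i.e. changes one component's Grundy value g to g ⊕ X where X is the current total.
Stack A: need g' = 0⊕3 = 3. Options: 12−1→G=3, 12−2→G=2, 12−3→G=1, 12−5→G=3, 12−9→G=3. Hits: 3.
Stack B: need g' = 2⊕3 = 1. Options: 13−1→G=1, 13−4→G=0, 13−5→G=4, 13−8→G=3. Hits: 1.
Stack C: need g' = 1⊕3 = 2. Options: 16−4→G=0, 16−5→G=2, 16−6→G=2, 16−8→G=2. Hits: 3.

7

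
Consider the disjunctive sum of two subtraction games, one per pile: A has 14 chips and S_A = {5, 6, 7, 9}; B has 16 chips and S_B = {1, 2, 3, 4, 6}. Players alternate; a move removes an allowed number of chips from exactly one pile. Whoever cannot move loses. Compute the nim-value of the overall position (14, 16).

1

Pile A, S = {5, 6, 7, 9}:
G(0) = 0
G(1) = mex{} = 0
G(2) = mex{} = 0
G(3) = mex{} = 0
G(4) = mex{} = 0
G(5) = mex{0} = 1
G(6) = mex{0,0} = 1
G(7) = mex{0,0,0} = 1
G(8) = mex{0,0,0} = 1
G(9) = mex{0,0,0,0} = 1
G(10) = mex{1,0,0,0} = 2
G(11) = mex{1,1,0,0} = 2
G(12) = mex{1,1,1,0} = 2
G(13) = mex{1,1,1,0} = 2
G(14) = mex{1,1,1,1} = 0
G_A(14) = 0.
Pile B, S = {1, 2, 3, 4, 6}:
G(0) = 0
G(1) = mex{0} = 1
G(2) = mex{1,0} = 2
G(3) = mex{2,1,0} = 3
G(4) = mex{3,2,1,0} = 4
G(5) = mex{4,3,2,1} = 0
G(6) = mex{0,4,3,2,0} = 1
G(7) = mex{1,0,4,3,1} = 2
G(8) = mex{2,1,0,4,2} = 3
G(9) = mex{3,2,1,0,3} = 4
G(10) = mex{4,3,2,1,4} = 0
G(11) = mex{0,4,3,2,0} = 1
G(12) = mex{1,0,4,3,1} = 2
G(13) = mex{2,1,0,4,2} = 3
G(14) = mex{3,2,1,0,3} = 4
G(15) = mex{4,3,2,1,4} = 0
G(16) = mex{0,4,3,2,0} = 1
G_B(16) = 1.
Combined Grundy value = 0 ⊕ 1 = 1.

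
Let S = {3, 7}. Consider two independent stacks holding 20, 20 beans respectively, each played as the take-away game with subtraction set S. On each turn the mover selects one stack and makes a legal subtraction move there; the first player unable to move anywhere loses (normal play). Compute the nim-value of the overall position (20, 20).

0

All stacks use S = {3, 7}:
G(0) = 0
G(1) = mex{} = 0
G(2) = mex{} = 0
G(3) = mex{0} = 1
G(4) = mex{0} = 1
G(5) = mex{0} = 1
G(6) = mex{1} = 0
G(7) = mex{1,0} = 2
G(8) = mex{1,0} = 2
G(9) = mex{0,0} = 1
G(10) = mex{2,1} = 0
G(11) = mex{2,1} = 0
G(12) = mex{1,1} = 0
G(13) = mex{0,0} = 1
G(14) = mex{0,2} = 1
G(15) = mex{0,2} = 1
G(16) = mex{1,1} = 0
G(17) = mex{1,0} = 2
G(18) = mex{1,0} = 2
G(19) = mex{0,0} = 1
G(20) = mex{2,1} = 0
Stack A: G(20) = 0.
Stack B: G(20) = 0.
Combined Grundy value = 0 ⊕ 0 = 0.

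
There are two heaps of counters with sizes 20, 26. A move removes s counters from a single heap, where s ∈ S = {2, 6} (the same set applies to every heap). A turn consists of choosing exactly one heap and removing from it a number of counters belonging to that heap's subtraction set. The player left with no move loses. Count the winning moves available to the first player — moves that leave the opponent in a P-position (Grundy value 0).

All heaps use S = {2, 6}:
G(0) = 0
G(1) = mex{} = 0
G(2) = mex{0} = 1
G(3) = mex{0} = 1
G(4) = mex{1} = 0
G(5) = mex{1} = 0
G(6) = mex{0,0} = 1
G(7) = mex{0,0} = 1
G(8) = mex{1,1} = 0
G(9) = mex{1,1} = 0
G(10) = mex{0,0} = 1
G(11) = mex{0,0} = 1
G(12) = mex{1,1} = 0
G(13) = mex{1,1} = 0
G(14) = mex{0,0} = 1
G(15) = mex{0,0} = 1
G(16) = mex{1,1} = 0
G(17) = mex{1,1} = 0
G(18) = mex{0,0} = 1
G(19) = mex{0,0} = 1
G(20) = mex{1,1} = 0
G(21) = mex{1,1} = 0
G(22) = mex{0,0} = 1
G(23) = mex{0,0} = 1
G(24) = mex{1,1} = 0
G(25) = mex{1,1} = 0
G(26) = mex{0,0} = 1
Heap A: G(20) = 0.
Heap B: G(26) = 1.
Combined Grundy value = 0 ⊕ 1 = 1.
A winning move leaves total XOR = 0, i.e. changes one component's Grundy value g to g ⊕ X where X is the current total.
Heap A: need g' = 0⊕1 = 1. Options: 20−2→G=1, 20−6→G=1. Hits: 2.
Heap B: need g' = 1⊕1 = 0. Options: 26−2→G=0, 26−6→G=0. Hits: 2.

4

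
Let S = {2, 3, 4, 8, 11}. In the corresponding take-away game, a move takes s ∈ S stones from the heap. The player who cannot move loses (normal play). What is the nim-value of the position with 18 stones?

3

G(0) = 0
G(1) = mex{} = 0
G(2) = mex{0} = 1
G(3) = mex{0,0} = 1
G(4) = mex{1,0,0} = 2
G(5) = mex{1,1,0} = 2
G(6) = mex{2,1,1} = 0
G(7) = mex{2,2,1} = 0
G(8) = mex{0,2,2,0} = 1
G(9) = mex{0,0,2,0} = 1
G(10) = mex{1,0,0,1} = 2
G(11) = mex{1,1,0,1,0} = 2
G(12) = mex{2,1,1,2,0} = 3
G(13) = mex{2,2,1,2,1} = 0
G(14) = mex{3,2,2,0,1} = 4
G(15) = mex{0,3,2,0,2} = 1
G(16) = mex{4,0,3,1,2} = 5
G(17) = mex{1,4,0,1,0} = 2
G(18) = mex{5,1,4,2,0} = 3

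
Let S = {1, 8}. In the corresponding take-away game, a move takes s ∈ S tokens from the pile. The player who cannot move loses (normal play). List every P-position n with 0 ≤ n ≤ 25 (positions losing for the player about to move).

G(0) = 0
G(1) = mex{0} = 1
G(2) = mex{1} = 0
G(3) = mex{0} = 1
G(4) = mex{1} = 0
G(5) = mex{0} = 1
G(6) = mex{1} = 0
G(7) = mex{0} = 1
G(8) = mex{1,0} = 2
G(9) = mex{2,1} = 0
G(10) = mex{0,0} = 1
G(11) = mex{1,1} = 0
G(12) = mex{0,0} = 1
G(13) = mex{1,1} = 0
G(14) = mex{0,0} = 1
G(15) = mex{1,1} = 0
G(16) = mex{0,2} = 1
G(17) = mex{1,0} = 2
G(18) = mex{2,1} = 0
G(19) = mex{0,0} = 1
G(20) = mex{1,1} = 0
G(21) = mex{0,0} = 1
G(22) = mex{1,1} = 0
G(23) = mex{0,0} = 1
G(24) = mex{1,1} = 0
G(25) = mex{0,2} = 1
P-positions are exactly the n with G(n) = 0.

0, 2, 4, 6, 9, 11, 13, 15, 18, 20, 22, 24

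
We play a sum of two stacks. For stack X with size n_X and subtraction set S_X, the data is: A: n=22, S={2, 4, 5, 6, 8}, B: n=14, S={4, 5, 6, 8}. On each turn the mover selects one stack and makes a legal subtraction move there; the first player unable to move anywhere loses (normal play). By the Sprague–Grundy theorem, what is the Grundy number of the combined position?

1

Stack A, S = {2, 4, 5, 6, 8}:
G(0) = 0
G(1) = mex{} = 0
G(2) = mex{0} = 1
G(3) = mex{0} = 1
G(4) = mex{1,0} = 2
G(5) = mex{1,0,0} = 2
G(6) = mex{2,1,0,0} = 3
G(7) = mex{2,1,1,0} = 3
G(8) = mex{3,2,1,1,0} = 4
G(9) = mex{3,2,2,1,0} = 4
G(10) = mex{4,3,2,2,1} = 0
G(11) = mex{4,3,3,2,1} = 0
G(12) = mex{0,4,3,3,2} = 1
G(13) = mex{0,4,4,3,2} = 1
G(14) = mex{1,0,4,4,3} = 2
G(15) = mex{1,0,0,4,3} = 2
G(16) = mex{2,1,0,0,4} = 3
G(17) = mex{2,1,1,0,4} = 3
G(18) = mex{3,2,1,1,0} = 4
G(19) = mex{3,2,2,1,0} = 4
G(20) = mex{4,3,2,2,1} = 0
G(21) = mex{4,3,3,2,1} = 0
G(22) = mex{0,4,3,3,2} = 1
G_A(22) = 1.
Stack B, S = {4, 5, 6, 8}:
G(0) = 0
G(1) = mex{} = 0
G(2) = mex{} = 0
G(3) = mex{} = 0
G(4) = mex{0} = 1
G(5) = mex{0,0} = 1
G(6) = mex{0,0,0} = 1
G(7) = mex{0,0,0} = 1
G(8) = mex{1,0,0,0} = 2
G(9) = mex{1,1,0,0} = 2
G(10) = mex{1,1,1,0} = 2
G(11) = mex{1,1,1,0} = 2
G(12) = mex{2,1,1,1} = 0
G(13) = mex{2,2,1,1} = 0
G(14) = mex{2,2,2,1} = 0
G_B(14) = 0.
Combined Grundy value = 1 ⊕ 0 = 1.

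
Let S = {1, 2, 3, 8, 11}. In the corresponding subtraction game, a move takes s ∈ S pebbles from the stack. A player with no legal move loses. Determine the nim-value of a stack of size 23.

1

G(0) = 0
G(1) = mex{0} = 1
G(2) = mex{1,0} = 2
G(3) = mex{2,1,0} = 3
G(4) = mex{3,2,1} = 0
G(5) = mex{0,3,2} = 1
G(6) = mex{1,0,3} = 2
G(7) = mex{2,1,0} = 3
G(8) = mex{3,2,1,0} = 4
G(9) = mex{4,3,2,1} = 0
G(10) = mex{0,4,3,2} = 1
G(11) = mex{1,0,4,3,0} = 2
G(12) = mex{2,1,0,0,1} = 3
G(13) = mex{3,2,1,1,2} = 0
G(14) = mex{0,3,2,2,3} = 1
G(15) = mex{1,0,3,3,0} = 2
G(16) = mex{2,1,0,4,1} = 3
G(17) = mex{3,2,1,0,2} = 4
G(18) = mex{4,3,2,1,3} = 0
G(19) = mex{0,4,3,2,4} = 1
G(20) = mex{1,0,4,3,0} = 2
G(21) = mex{2,1,0,0,1} = 3
G(22) = mex{3,2,1,1,2} = 0
G(23) = mex{0,3,2,2,3} = 1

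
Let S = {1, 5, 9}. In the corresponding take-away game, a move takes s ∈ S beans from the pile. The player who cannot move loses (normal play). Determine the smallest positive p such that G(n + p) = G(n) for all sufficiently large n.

2

G(0) = 0
G(1) = mex{0} = 1
G(2) = mex{1} = 0
G(3) = mex{0} = 1
G(4) = mex{1} = 0
G(5) = mex{0,0} = 1
G(6) = mex{1,1} = 0
G(7) = mex{0,0} = 1
G(8) = mex{1,1} = 0
G(9) = mex{0,0,0} = 1
G(10) = mex{1,1,1} = 0
G(11) = mex{0,0,0} = 1
G(12) = mex{1,1,1} = 0
G(13) = mex{0,0,0} = 1
G(14) = mex{1,1,1} = 0
G(n+2) = G(n) holds for n = 0,…,8 (a full window of length max(S) = 9), so the sequence is purely periodic with period 2.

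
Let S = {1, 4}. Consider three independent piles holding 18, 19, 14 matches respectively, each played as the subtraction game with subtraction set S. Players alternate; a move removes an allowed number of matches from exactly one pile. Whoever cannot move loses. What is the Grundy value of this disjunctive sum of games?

All piles use S = {1, 4}:
n :  0  1  2  3  4  5  6  7  8  9 10 11 12 13 14 15 16 17 18 19
G :  0  1  0  1  2  0  1  0  1  2  0  1  0  1  2  0  1  0  1  2
Pile A: G(18) = 1.
Pile B: G(19) = 2.
Pile C: G(14) = 2.
Combined Grundy value = 1 ⊕ 2 ⊕ 2 = 1.

1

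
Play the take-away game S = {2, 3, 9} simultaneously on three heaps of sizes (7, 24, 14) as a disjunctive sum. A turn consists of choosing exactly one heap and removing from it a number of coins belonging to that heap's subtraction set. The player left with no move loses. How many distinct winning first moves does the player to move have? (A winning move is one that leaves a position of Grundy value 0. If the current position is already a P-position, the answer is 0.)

All heaps use S = {2, 3, 9}:
n :  0  1  2  3  4  5  6  7  8  9 10 11 12 13 14 15 16 17 18 19 20 21 22 23 24
G :  0  0  1  1  2  0  0  1  1  2  2  0  0  1  1  2  0  0  1  1  2  2  0  0  1
Heap A: G(7) = 1.
Heap B: G(24) = 1.
Heap C: G(14) = 1.
Combined Grundy value = 1 ⊕ 1 ⊕ 1 = 1.
A winning move leaves total XOR = 0, i.e. changes one component's Grundy value g to g ⊕ X where X is the current total.
Heap A: need g' = 1⊕1 = 0. Options: 7−2→G=0, 7−3→G=2. Hits: 1.
Heap B: need g' = 1⊕1 = 0. Options: 24−2→G=0, 24−3→G=2, 24−9→G=2. Hits: 1.
Heap C: need g' = 1⊕1 = 0. Options: 14−2→G=0, 14−3→G=0, 14−9→G=0. Hits: 3.

5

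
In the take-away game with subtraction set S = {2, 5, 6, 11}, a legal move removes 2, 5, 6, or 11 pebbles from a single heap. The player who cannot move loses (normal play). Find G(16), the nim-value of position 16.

G(0) = 0
G(1) = mex{} = 0
G(2) = mex{0} = 1
G(3) = mex{0} = 1
G(4) = mex{1} = 0
G(5) = mex{1,0} = 2
G(6) = mex{0,0,0} = 1
G(7) = mex{2,1,0} = 3
G(8) = mex{1,1,1} = 0
G(9) = mex{3,0,1} = 2
G(10) = mex{0,2,0} = 1
G(11) = mex{2,1,2,0} = 3
G(12) = mex{1,3,1,0} = 2
G(13) = mex{3,0,3,1} = 2
G(14) = mex{2,2,0,1} = 3
G(15) = mex{2,1,2,0} = 3
G(16) = mex{3,3,1,2} = 0

0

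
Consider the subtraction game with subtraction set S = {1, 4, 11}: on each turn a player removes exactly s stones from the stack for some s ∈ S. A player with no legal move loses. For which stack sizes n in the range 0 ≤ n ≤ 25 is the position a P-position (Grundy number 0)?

0, 2, 5, 7, 10, 12, 15, 17, 20, 22, 25

n :  0  1  2  3  4  5  6  7  8  9 10 11 12 13 14 15 16 17 18 19 20 21 22 23 24 25
G :  0  1  0  1  2  0  1  0  1  2  0  1  0  1  2  0  1  0  1  2  0  1  0  1  2  0
P-positions are exactly the n with G(n) = 0.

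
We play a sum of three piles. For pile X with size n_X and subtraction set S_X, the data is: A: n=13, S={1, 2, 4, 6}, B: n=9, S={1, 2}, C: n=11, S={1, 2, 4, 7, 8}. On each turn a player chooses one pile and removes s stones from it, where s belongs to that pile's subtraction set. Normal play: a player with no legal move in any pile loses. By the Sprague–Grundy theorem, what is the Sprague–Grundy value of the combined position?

0

Pile A, S = {1, 2, 4, 6}:
G(0) = 0
G(1) = mex{0} = 1
G(2) = mex{1,0} = 2
G(3) = mex{2,1} = 0
G(4) = mex{0,2,0} = 1
G(5) = mex{1,0,1} = 2
G(6) = mex{2,1,2,0} = 3
G(7) = mex{3,2,0,1} = 4
G(8) = mex{4,3,1,2} = 0
G(9) = mex{0,4,2,0} = 1
G(10) = mex{1,0,3,1} = 2
G(11) = mex{2,1,4,2} = 0
G(12) = mex{0,2,0,3} = 1
G(13) = mex{1,0,1,4} = 2
G_A(13) = 2.
Pile B, S = {1, 2}:
G(0) = 0
G(1) = mex{0} = 1
G(2) = mex{1,0} = 2
G(3) = mex{2,1} = 0
G(4) = mex{0,2} = 1
G(5) = mex{1,0} = 2
G(6) = mex{2,1} = 0
G(7) = mex{0,2} = 1
G(8) = mex{1,0} = 2
G(9) = mex{2,1} = 0
G_B(9) = 0.
Pile C, S = {1, 2, 4, 7, 8}:
n :  0  1  2  3  4  5  6  7  8  9 10 11
G :  0  1  2  0  1  2  0  1  2  0  1  2
G_C(11) = 2.
Combined Grundy value = 2 ⊕ 0 ⊕ 2 = 0.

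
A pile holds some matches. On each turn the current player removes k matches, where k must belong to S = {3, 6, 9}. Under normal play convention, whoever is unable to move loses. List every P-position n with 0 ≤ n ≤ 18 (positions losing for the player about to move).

n :  0  1  2  3  4  5  6  7  8  9 10 11 12 13 14 15 16 17 18
G :  0  0  0  1  1  1  2  2  2  3  3  3  0  0  0  1  1  1  2
P-positions are exactly the n with G(n) = 0.

0, 1, 2, 12, 13, 14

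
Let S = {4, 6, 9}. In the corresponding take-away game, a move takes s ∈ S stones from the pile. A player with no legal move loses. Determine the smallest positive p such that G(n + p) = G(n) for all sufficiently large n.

n :  0  1  2  3  4  5  6  7  8  9 10 11 12 13 14 15 16 17 18 19 20 21 22 23 24 25 26 27
G :  0  0  0  0  1  1  1  1  2  2  2  2  3  0  0  0  0  1  1  1  1  2  2  2  2  3  0  0
G(n+13) = G(n) holds for n = 0,…,8 (a full window of length max(S) = 9), so the sequence is purely periodic with period 13.

13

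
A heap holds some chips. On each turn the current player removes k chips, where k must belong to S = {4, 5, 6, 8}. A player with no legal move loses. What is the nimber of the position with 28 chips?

n :  0  1  2  3  4  5  6  7  8  9 10 11 12 13 14 15 16 17 18 19 20 21 22 23 24 25 26 27 28
G :  0  0  0  0  1  1  1  1  2  2  2  2  0  0  0  0  1  1  1  1  2  2  2  2  0  0  0  0  1

1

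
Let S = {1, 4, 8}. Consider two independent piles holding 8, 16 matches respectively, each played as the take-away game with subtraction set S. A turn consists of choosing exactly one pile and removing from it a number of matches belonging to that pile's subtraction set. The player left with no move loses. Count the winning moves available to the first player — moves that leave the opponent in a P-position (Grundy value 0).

3

All piles use S = {1, 4, 8}:
G(0) = 0
G(1) = mex{0} = 1
G(2) = mex{1} = 0
G(3) = mex{0} = 1
G(4) = mex{1,0} = 2
G(5) = mex{2,1} = 0
G(6) = mex{0,0} = 1
G(7) = mex{1,1} = 0
G(8) = mex{0,2,0} = 1
G(9) = mex{1,0,1} = 2
G(10) = mex{2,1,0} = 3
G(11) = mex{3,0,1} = 2
G(12) = mex{2,1,2} = 0
G(13) = mex{0,2,0} = 1
G(14) = mex{1,3,1} = 0
G(15) = mex{0,2,0} = 1
G(16) = mex{1,0,1} = 2
Pile A: G(8) = 1.
Pile B: G(16) = 2.
Combined Grundy value = 1 ⊕ 2 = 3.
A winning move leaves total XOR = 0, i.e. changes one component's Grundy value g to g ⊕ X where X is the current total.
Pile A: need g' = 1⊕3 = 2. Options: 8−1→G=0, 8−4→G=2, 8−8→G=0. Hits: 1.
Pile B: need g' = 2⊕3 = 1. Options: 16−1→G=1, 16−4→G=0, 16−8→G=1. Hits: 2.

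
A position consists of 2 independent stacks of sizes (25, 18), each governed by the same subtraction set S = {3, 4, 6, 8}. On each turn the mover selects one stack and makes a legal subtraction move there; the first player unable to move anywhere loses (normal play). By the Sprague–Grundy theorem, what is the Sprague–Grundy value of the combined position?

3

All stacks use S = {3, 4, 6, 8}:
n :  0  1  2  3  4  5  6  7  8  9 10 11 12 13 14 15 16 17 18 19 20 21 22 23 24 25
G :  0  0  0  1  1  1  2  2  2  3  3  0  0  0  1  1  1  2  2  2  3  3  0  0  0  1
Stack A: G(25) = 1.
Stack B: G(18) = 2.
Combined Grundy value = 1 ⊕ 2 = 3.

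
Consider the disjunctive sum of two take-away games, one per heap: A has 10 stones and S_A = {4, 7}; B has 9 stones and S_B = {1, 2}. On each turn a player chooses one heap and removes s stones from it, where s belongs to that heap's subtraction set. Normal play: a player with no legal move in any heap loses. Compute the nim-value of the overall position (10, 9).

2

Heap A, S = {4, 7}:
n :  0  1  2  3  4  5  6  7  8  9 10
G :  0  0  0  0  1  1  1  1  2  2  2
G_A(10) = 2.
Heap B, S = {1, 2}:
G(0) = 0
G(1) = mex{0} = 1
G(2) = mex{1,0} = 2
G(3) = mex{2,1} = 0
G(4) = mex{0,2} = 1
G(5) = mex{1,0} = 2
G(6) = mex{2,1} = 0
G(7) = mex{0,2} = 1
G(8) = mex{1,0} = 2
G(9) = mex{2,1} = 0
G_B(9) = 0.
Combined Grundy value = 2 ⊕ 0 = 2.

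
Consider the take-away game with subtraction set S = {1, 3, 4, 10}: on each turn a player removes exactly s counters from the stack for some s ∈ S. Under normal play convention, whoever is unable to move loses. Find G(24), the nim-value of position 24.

n :  0  1  2  3  4  5  6  7  8  9 10 11 12 13 14 15 16 17 18 19 20 21 22 23 24
G :  0  1  0  1  2  3  2  0  1  0  1  2  3  2  0  1  0  1  2  3  2  0  1  0  1

1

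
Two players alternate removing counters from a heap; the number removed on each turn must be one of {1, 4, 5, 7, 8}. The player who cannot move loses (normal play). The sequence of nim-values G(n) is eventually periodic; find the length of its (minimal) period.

G(0) = 0
G(1) = mex{0} = 1
G(2) = mex{1} = 0
G(3) = mex{0} = 1
G(4) = mex{1,0} = 2
G(5) = mex{2,1,0} = 3
G(6) = mex{3,0,1} = 2
G(7) = mex{2,1,0,0} = 3
G(8) = mex{3,2,1,1,0} = 4
G(9) = mex{4,3,2,0,1} = 5
G(10) = mex{5,2,3,1,0} = 4
G(11) = mex{4,3,2,2,1} = 0
G(12) = mex{0,4,3,3,2} = 1
G(13) = mex{1,5,4,2,3} = 0
G(14) = mex{0,4,5,3,2} = 1
G(15) = mex{1,0,4,4,3} = 2
G(16) = mex{2,1,0,5,4} = 3
G(17) = mex{3,0,1,4,5} = 2
G(18) = mex{2,1,0,0,4} = 3
G(19) = mex{3,2,1,1,0} = 4
G(20) = mex{4,3,2,0,1} = 5
G(21) = mex{5,2,3,1,0} = 4
G(22) = mex{4,3,2,2,1} = 0
G(23) = mex{0,4,3,3,2} = 1
G(n+11) = G(n) holds for n = 0,…,7 (a full window of length max(S) = 8), so the sequence is purely periodic with period 11.

11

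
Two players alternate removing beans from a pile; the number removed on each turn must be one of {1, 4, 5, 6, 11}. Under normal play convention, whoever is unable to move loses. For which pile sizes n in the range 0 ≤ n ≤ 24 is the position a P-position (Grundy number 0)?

0, 2, 9, 12, 19, 21

G(0) = 0
G(1) = mex{0} = 1
G(2) = mex{1} = 0
G(3) = mex{0} = 1
G(4) = mex{1,0} = 2
G(5) = mex{2,1,0} = 3
G(6) = mex{3,0,1,0} = 2
G(7) = mex{2,1,0,1} = 3
G(8) = mex{3,2,1,0} = 4
G(9) = mex{4,3,2,1} = 0
G(10) = mex{0,2,3,2} = 1
G(11) = mex{1,3,2,3,0} = 4
G(12) = mex{4,4,3,2,1} = 0
G(13) = mex{0,0,4,3,0} = 1
G(14) = mex{1,1,0,4,1} = 2
G(15) = mex{2,4,1,0,2} = 3
G(16) = mex{3,0,4,1,3} = 2
G(17) = mex{2,1,0,4,2} = 3
G(18) = mex{3,2,1,0,3} = 4
G(19) = mex{4,3,2,1,4} = 0
G(20) = mex{0,2,3,2,0} = 1
G(21) = mex{1,3,2,3,1} = 0
G(22) = mex{0,4,3,2,4} = 1
G(23) = mex{1,0,4,3,0} = 2
G(24) = mex{2,1,0,4,1} = 3
P-positions are exactly the n with G(n) = 0.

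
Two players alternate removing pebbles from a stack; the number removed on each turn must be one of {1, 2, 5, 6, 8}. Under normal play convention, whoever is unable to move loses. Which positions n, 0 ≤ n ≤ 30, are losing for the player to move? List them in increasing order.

G(0) = 0
G(1) = mex{0} = 1
G(2) = mex{1,0} = 2
G(3) = mex{2,1} = 0
G(4) = mex{0,2} = 1
G(5) = mex{1,0,0} = 2
G(6) = mex{2,1,1,0} = 3
G(7) = mex{3,2,2,1} = 0
G(8) = mex{0,3,0,2,0} = 1
G(9) = mex{1,0,1,0,1} = 2
G(10) = mex{2,1,2,1,2} = 0
G(11) = mex{0,2,3,2,0} = 1
G(12) = mex{1,0,0,3,1} = 2
G(13) = mex{2,1,1,0,2} = 3
G(14) = mex{3,2,2,1,3} = 0
G(15) = mex{0,3,0,2,0} = 1
G(16) = mex{1,0,1,0,1} = 2
G(17) = mex{2,1,2,1,2} = 0
G(18) = mex{0,2,3,2,0} = 1
G(19) = mex{1,0,0,3,1} = 2
G(20) = mex{2,1,1,0,2} = 3
G(21) = mex{3,2,2,1,3} = 0
G(22) = mex{0,3,0,2,0} = 1
G(23) = mex{1,0,1,0,1} = 2
G(24) = mex{2,1,2,1,2} = 0
G(25) = mex{0,2,3,2,0} = 1
G(26) = mex{1,0,0,3,1} = 2
G(27) = mex{2,1,1,0,2} = 3
G(28) = mex{3,2,2,1,3} = 0
G(29) = mex{0,3,0,2,0} = 1
G(30) = mex{1,0,1,0,1} = 2
P-positions are exactly the n with G(n) = 0.

0, 3, 7, 10, 14, 17, 21, 24, 28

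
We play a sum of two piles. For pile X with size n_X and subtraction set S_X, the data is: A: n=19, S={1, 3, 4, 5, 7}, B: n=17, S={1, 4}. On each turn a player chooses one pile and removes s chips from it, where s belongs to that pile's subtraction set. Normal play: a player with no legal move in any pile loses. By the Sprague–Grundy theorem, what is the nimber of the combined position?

Pile A, S = {1, 3, 4, 5, 7}:
n :  0  1  2  3  4  5  6  7  8  9 10 11 12 13 14 15 16 17 18 19
G :  0  1  0  1  2  3  2  3  0  1  0  1  2  3  2  3  0  1  0  1
G_A(19) = 1.
Pile B, S = {1, 4}:
n :  0  1  2  3  4  5  6  7  8  9 10 11 12 13 14 15 16 17
G :  0  1  0  1  2  0  1  0  1  2  0  1  0  1  2  0  1  0
G_B(17) = 0.
Combined Grundy value = 1 ⊕ 0 = 1.

1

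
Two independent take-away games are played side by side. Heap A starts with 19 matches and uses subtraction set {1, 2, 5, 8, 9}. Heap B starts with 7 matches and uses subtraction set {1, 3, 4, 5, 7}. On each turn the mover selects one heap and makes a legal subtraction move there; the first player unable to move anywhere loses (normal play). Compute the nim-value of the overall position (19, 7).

Heap A, S = {1, 2, 5, 8, 9}:
n :  0  1  2  3  4  5  6  7  8  9 10 11 12 13 14 15 16 17 18 19
G :  0  1  2  0  1  2  0  1  2  3  0  1  2  0  1  2  0  1  2  3
G_A(19) = 3.
Heap B, S = {1, 3, 4, 5, 7}:
G(0) = 0
G(1) = mex{0} = 1
G(2) = mex{1} = 0
G(3) = mex{0,0} = 1
G(4) = mex{1,1,0} = 2
G(5) = mex{2,0,1,0} = 3
G(6) = mex{3,1,0,1} = 2
G(7) = mex{2,2,1,0,0} = 3
G_B(7) = 3.
Combined Grundy value = 3 ⊕ 3 = 0.

0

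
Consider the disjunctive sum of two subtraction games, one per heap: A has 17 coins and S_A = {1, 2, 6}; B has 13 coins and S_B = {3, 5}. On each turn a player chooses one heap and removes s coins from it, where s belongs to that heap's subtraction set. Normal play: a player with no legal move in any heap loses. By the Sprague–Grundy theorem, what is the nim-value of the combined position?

Heap A, S = {1, 2, 6}:
n :  0  1  2  3  4  5  6  7  8  9 10 11 12 13 14 15 16 17
G :  0  1  2  0  1  2  3  0  1  2  0  1  2  3  0  1  2  0
G_A(17) = 0.
Heap B, S = {3, 5}:
n :  0  1  2  3  4  5  6  7  8  9 10 11 12 13
G :  0  0  0  1  1  1  2  2  0  0  0  1  1  1
G_B(13) = 1.
Combined Grundy value = 0 ⊕ 1 = 1.

1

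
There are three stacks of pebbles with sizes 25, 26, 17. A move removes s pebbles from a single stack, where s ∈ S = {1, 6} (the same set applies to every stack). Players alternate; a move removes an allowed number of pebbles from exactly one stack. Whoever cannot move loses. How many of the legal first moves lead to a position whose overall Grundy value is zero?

All stacks use S = {1, 6}:
n :  0  1  2  3  4  5  6  7  8  9 10 11 12 13 14 15 16 17 18 19 20 21 22 23 24 25 26
G :  0  1  0  1  0  1  2  0  1  0  1  0  1  2  0  1  0  1  0  1  2  0  1  0  1  0  1
Stack A: G(25) = 0.
Stack B: G(26) = 1.
Stack C: G(17) = 1.
Combined Grundy value = 0 ⊕ 1 ⊕ 1 = 0.
A winning move leaves total XOR = 0, i.e. changes one component's Grundy value g to g ⊕ X where X is the current total.
Stack A: target g' = 0⊕0 = 0, but every legal move changes the Grundy value (mex property), so 0 moves.
Stack B: target g' = 1⊕0 = 1, but every legal move changes the Grundy value (mex property), so 0 moves.
Stack C: target g' = 1⊕0 = 1, but every legal move changes the Grundy value (mex property), so 0 moves.

0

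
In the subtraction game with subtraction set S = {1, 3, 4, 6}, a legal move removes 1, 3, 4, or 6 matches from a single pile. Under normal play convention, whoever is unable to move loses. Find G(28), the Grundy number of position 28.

0

G(0) = 0
G(1) = mex{0} = 1
G(2) = mex{1} = 0
G(3) = mex{0,0} = 1
G(4) = mex{1,1,0} = 2
G(5) = mex{2,0,1} = 3
G(6) = mex{3,1,0,0} = 2
G(7) = mex{2,2,1,1} = 0
G(8) = mex{0,3,2,0} = 1
G(9) = mex{1,2,3,1} = 0
G(10) = mex{0,0,2,2} = 1
G(11) = mex{1,1,0,3} = 2
G(12) = mex{2,0,1,2} = 3
G(13) = mex{3,1,0,0} = 2
G(14) = mex{2,2,1,1} = 0
G(15) = mex{0,3,2,0} = 1
G(16) = mex{1,2,3,1} = 0
G(17) = mex{0,0,2,2} = 1
G(18) = mex{1,1,0,3} = 2
G(19) = mex{2,0,1,2} = 3
G(20) = mex{3,1,0,0} = 2
G(21) = mex{2,2,1,1} = 0
G(22) = mex{0,3,2,0} = 1
G(23) = mex{1,2,3,1} = 0
G(24) = mex{0,0,2,2} = 1
G(25) = mex{1,1,0,3} = 2
G(26) = mex{2,0,1,2} = 3
G(27) = mex{3,1,0,0} = 2
G(28) = mex{2,2,1,1} = 0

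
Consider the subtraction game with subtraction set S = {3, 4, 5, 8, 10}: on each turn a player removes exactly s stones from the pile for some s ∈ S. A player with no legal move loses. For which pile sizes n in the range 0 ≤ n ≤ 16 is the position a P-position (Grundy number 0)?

G(0) = 0
G(1) = mex{} = 0
G(2) = mex{} = 0
G(3) = mex{0} = 1
G(4) = mex{0,0} = 1
G(5) = mex{0,0,0} = 1
G(6) = mex{1,0,0} = 2
G(7) = mex{1,1,0} = 2
G(8) = mex{1,1,1,0} = 2
G(9) = mex{2,1,1,0} = 3
G(10) = mex{2,2,1,0,0} = 3
G(11) = mex{2,2,2,1,0} = 3
G(12) = mex{3,2,2,1,0} = 4
G(13) = mex{3,3,2,1,1} = 0
G(14) = mex{3,3,3,2,1} = 0
G(15) = mex{4,3,3,2,1} = 0
G(16) = mex{0,4,3,2,2} = 1
P-positions are exactly the n with G(n) = 0.

0, 1, 2, 13, 14, 15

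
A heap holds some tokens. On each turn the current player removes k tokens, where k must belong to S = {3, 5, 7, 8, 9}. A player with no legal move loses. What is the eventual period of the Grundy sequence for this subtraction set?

12

G(0) = 0
G(1) = mex{} = 0
G(2) = mex{} = 0
G(3) = mex{0} = 1
G(4) = mex{0} = 1
G(5) = mex{0,0} = 1
G(6) = mex{1,0} = 2
G(7) = mex{1,0,0} = 2
G(8) = mex{1,1,0,0} = 2
G(9) = mex{2,1,0,0,0} = 3
G(10) = mex{2,1,1,0,0} = 3
G(11) = mex{2,2,1,1,0} = 3
G(12) = mex{3,2,1,1,1} = 0
G(13) = mex{3,2,2,1,1} = 0
G(14) = mex{3,3,2,2,1} = 0
G(15) = mex{0,3,2,2,2} = 1
G(16) = mex{0,3,3,2,2} = 1
G(17) = mex{0,0,3,3,2} = 1
G(18) = mex{1,0,3,3,3} = 2
G(19) = mex{1,0,0,3,3} = 2
G(20) = mex{1,1,0,0,3} = 2
G(21) = mex{2,1,0,0,0} = 3
G(22) = mex{2,1,1,0,0} = 3
G(23) = mex{2,2,1,1,0} = 3
G(24) = mex{3,2,1,1,1} = 0
G(25) = mex{3,2,2,1,1} = 0
G(n+12) = G(n) holds for n = 0,…,8 (a full window of length max(S) = 9), so the sequence is purely periodic with period 12.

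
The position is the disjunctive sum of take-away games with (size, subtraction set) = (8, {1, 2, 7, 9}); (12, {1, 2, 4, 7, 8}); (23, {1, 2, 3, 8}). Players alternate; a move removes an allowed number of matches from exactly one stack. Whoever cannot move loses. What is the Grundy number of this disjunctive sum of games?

3

Stack A, S = {1, 2, 7, 9}:
n : 0 1 2 3 4 5 6 7 8
G : 0 1 2 0 1 2 0 1 2
G_A(8) = 2.
Stack B, S = {1, 2, 4, 7, 8}:
G(0) = 0
G(1) = mex{0} = 1
G(2) = mex{1,0} = 2
G(3) = mex{2,1} = 0
G(4) = mex{0,2,0} = 1
G(5) = mex{1,0,1} = 2
G(6) = mex{2,1,2} = 0
G(7) = mex{0,2,0,0} = 1
G(8) = mex{1,0,1,1,0} = 2
G(9) = mex{2,1,2,2,1} = 0
G(10) = mex{0,2,0,0,2} = 1
G(11) = mex{1,0,1,1,0} = 2
G(12) = mex{2,1,2,2,1} = 0
G_B(12) = 0.
Stack C, S = {1, 2, 3, 8}:
n :  0  1  2  3  4  5  6  7  8  9 10 11 12 13 14 15 16 17 18 19 20 21 22 23
G :  0  1  2  3  0  1  2  3  4  0  1  2  3  0  1  2  3  4  0  1  2  3  0  1
G_C(23) = 1.
Combined Grundy value = 2 ⊕ 0 ⊕ 1 = 3.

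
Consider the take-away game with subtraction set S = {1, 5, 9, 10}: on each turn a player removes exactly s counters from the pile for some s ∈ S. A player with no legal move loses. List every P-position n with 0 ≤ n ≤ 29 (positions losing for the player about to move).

n :  0  1  2  3  4  5  6  7  8  9 10 11 12 13 14 15 16 17 18 19 20 21 22 23 24 25 26 27 28 29
G :  0  1  0  1  0  1  0  1  0  1  2  3  2  3  2  3  2  3  2  0  1  0  1  0  1  0  1  0  1  2
P-positions are exactly the n with G(n) = 0.

0, 2, 4, 6, 8, 19, 21, 23, 25, 27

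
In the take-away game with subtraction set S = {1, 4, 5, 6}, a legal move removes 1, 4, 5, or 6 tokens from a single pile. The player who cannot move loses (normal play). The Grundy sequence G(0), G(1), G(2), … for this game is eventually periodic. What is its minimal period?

n :  0  1  2  3  4  5  6  7  8  9 10 11 12 13 14 15 16 17 18 19
G :  0  1  0  1  2  3  2  3  4  0  1  0  1  2  3  2  3  4  0  1
G(n+9) = G(n) holds for n = 0,…,5 (a full window of length max(S) = 6), so the sequence is purely periodic with period 9.

9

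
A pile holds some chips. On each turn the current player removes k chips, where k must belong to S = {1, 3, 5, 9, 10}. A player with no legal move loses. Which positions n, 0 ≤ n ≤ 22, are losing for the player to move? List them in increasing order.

0, 2, 4, 6, 8, 19, 21

n :  0  1  2  3  4  5  6  7  8  9 10 11 12 13 14 15 16 17 18 19 20 21 22
G :  0  1  0  1  0  1  0  1  0  1  2  3  2  3  2  3  2  3  2  0  1  0  1
P-positions are exactly the n with G(n) = 0.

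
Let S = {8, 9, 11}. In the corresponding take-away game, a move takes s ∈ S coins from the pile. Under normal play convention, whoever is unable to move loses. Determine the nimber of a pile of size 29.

G(0) = 0
G(1) = mex{} = 0
G(2) = mex{} = 0
G(3) = mex{} = 0
G(4) = mex{} = 0
G(5) = mex{} = 0
G(6) = mex{} = 0
G(7) = mex{} = 0
G(8) = mex{0} = 1
G(9) = mex{0,0} = 1
G(10) = mex{0,0} = 1
G(11) = mex{0,0,0} = 1
G(12) = mex{0,0,0} = 1
G(13) = mex{0,0,0} = 1
G(14) = mex{0,0,0} = 1
G(15) = mex{0,0,0} = 1
G(16) = mex{1,0,0} = 2
G(17) = mex{1,1,0} = 2
G(18) = mex{1,1,0} = 2
G(19) = mex{1,1,1} = 0
G(20) = mex{1,1,1} = 0
G(21) = mex{1,1,1} = 0
G(22) = mex{1,1,1} = 0
G(23) = mex{1,1,1} = 0
G(24) = mex{2,1,1} = 0
G(25) = mex{2,2,1} = 0
G(26) = mex{2,2,1} = 0
G(27) = mex{0,2,2} = 1
G(28) = mex{0,0,2} = 1
G(29) = mex{0,0,2} = 1

1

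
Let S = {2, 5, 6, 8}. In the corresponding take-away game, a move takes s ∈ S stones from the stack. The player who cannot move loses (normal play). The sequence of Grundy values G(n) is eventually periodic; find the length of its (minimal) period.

G(0) = 0
G(1) = mex{} = 0
G(2) = mex{0} = 1
G(3) = mex{0} = 1
G(4) = mex{1} = 0
G(5) = mex{1,0} = 2
G(6) = mex{0,0,0} = 1
G(7) = mex{2,1,0} = 3
G(8) = mex{1,1,1,0} = 2
G(9) = mex{3,0,1,0} = 2
G(10) = mex{2,2,0,1} = 3
G(11) = mex{2,1,2,1} = 0
G(12) = mex{3,3,1,0} = 2
G(13) = mex{0,2,3,2} = 1
G(14) = mex{2,2,2,1} = 0
G(15) = mex{1,3,2,3} = 0
G(16) = mex{0,0,3,2} = 1
G(17) = mex{0,2,0,2} = 1
G(18) = mex{1,1,2,3} = 0
G(19) = mex{1,0,1,0} = 2
G(20) = mex{0,0,0,2} = 1
G(21) = mex{2,1,0,1} = 3
G(22) = mex{1,1,1,0} = 2
G(23) = mex{3,0,1,0} = 2
G(24) = mex{2,2,0,1} = 3
G(25) = mex{2,1,2,1} = 0
G(26) = mex{3,3,1,0} = 2
G(27) = mex{0,2,3,2} = 1
G(28) = mex{2,2,2,1} = 0
G(29) = mex{1,3,2,3} = 0
G(n+14) = G(n) holds for n = 0,…,7 (a full window of length max(S) = 8), so the sequence is purely periodic with period 14.

14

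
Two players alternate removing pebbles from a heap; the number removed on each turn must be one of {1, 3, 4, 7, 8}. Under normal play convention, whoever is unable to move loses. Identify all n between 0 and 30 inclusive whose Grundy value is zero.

0, 2, 11, 13, 22, 24

G(0) = 0
G(1) = mex{0} = 1
G(2) = mex{1} = 0
G(3) = mex{0,0} = 1
G(4) = mex{1,1,0} = 2
G(5) = mex{2,0,1} = 3
G(6) = mex{3,1,0} = 2
G(7) = mex{2,2,1,0} = 3
G(8) = mex{3,3,2,1,0} = 4
G(9) = mex{4,2,3,0,1} = 5
G(10) = mex{5,3,2,1,0} = 4
G(11) = mex{4,4,3,2,1} = 0
G(12) = mex{0,5,4,3,2} = 1
G(13) = mex{1,4,5,2,3} = 0
G(14) = mex{0,0,4,3,2} = 1
G(15) = mex{1,1,0,4,3} = 2
G(16) = mex{2,0,1,5,4} = 3
G(17) = mex{3,1,0,4,5} = 2
G(18) = mex{2,2,1,0,4} = 3
G(19) = mex{3,3,2,1,0} = 4
G(20) = mex{4,2,3,0,1} = 5
G(21) = mex{5,3,2,1,0} = 4
G(22) = mex{4,4,3,2,1} = 0
G(23) = mex{0,5,4,3,2} = 1
G(24) = mex{1,4,5,2,3} = 0
G(25) = mex{0,0,4,3,2} = 1
G(26) = mex{1,1,0,4,3} = 2
G(27) = mex{2,0,1,5,4} = 3
G(28) = mex{3,1,0,4,5} = 2
G(29) = mex{2,2,1,0,4} = 3
G(30) = mex{3,3,2,1,0} = 4
P-positions are exactly the n with G(n) = 0.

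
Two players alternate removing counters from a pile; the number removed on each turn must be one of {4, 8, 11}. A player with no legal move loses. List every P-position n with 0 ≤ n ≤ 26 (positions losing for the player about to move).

0, 1, 2, 3, 15, 16, 17, 18

n :  0  1  2  3  4  5  6  7  8  9 10 11 12 13 14 15 16 17 18 19 20 21 22 23 24 25 26
G :  0  0  0  0  1  1  1  1  2  2  2  2  3  3  3  0  0  0  0  1  1  1  1  2  2  2  2
P-positions are exactly the n with G(n) = 0.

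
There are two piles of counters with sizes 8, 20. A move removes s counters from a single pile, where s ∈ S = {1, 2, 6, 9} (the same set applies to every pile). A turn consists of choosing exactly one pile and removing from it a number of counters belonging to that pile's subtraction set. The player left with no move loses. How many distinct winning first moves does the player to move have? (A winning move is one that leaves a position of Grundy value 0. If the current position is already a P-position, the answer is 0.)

3

All piles use S = {1, 2, 6, 9}:
G(0) = 0
G(1) = mex{0} = 1
G(2) = mex{1,0} = 2
G(3) = mex{2,1} = 0
G(4) = mex{0,2} = 1
G(5) = mex{1,0} = 2
G(6) = mex{2,1,0} = 3
G(7) = mex{3,2,1} = 0
G(8) = mex{0,3,2} = 1
G(9) = mex{1,0,0,0} = 2
G(10) = mex{2,1,1,1} = 0
G(11) = mex{0,2,2,2} = 1
G(12) = mex{1,0,3,0} = 2
G(13) = mex{2,1,0,1} = 3
G(14) = mex{3,2,1,2} = 0
G(15) = mex{0,3,2,3} = 1
G(16) = mex{1,0,0,0} = 2
G(17) = mex{2,1,1,1} = 0
G(18) = mex{0,2,2,2} = 1
G(19) = mex{1,0,3,0} = 2
G(20) = mex{2,1,0,1} = 3
Pile A: G(8) = 1.
Pile B: G(20) = 3.
Combined Grundy value = 1 ⊕ 3 = 2.
A winning move leaves total XOR = 0, i.e. changes one component's Grundy value g to g ⊕ X where X is the current total.
Pile A: need g' = 1⊕2 = 3. Options: 8−1→G=0, 8−2→G=3, 8−6→G=2. Hits: 1.
Pile B: need g' = 3⊕2 = 1. Options: 20−1→G=2, 20−2→G=1, 20−6→G=0, 20−9→G=1. Hits: 2.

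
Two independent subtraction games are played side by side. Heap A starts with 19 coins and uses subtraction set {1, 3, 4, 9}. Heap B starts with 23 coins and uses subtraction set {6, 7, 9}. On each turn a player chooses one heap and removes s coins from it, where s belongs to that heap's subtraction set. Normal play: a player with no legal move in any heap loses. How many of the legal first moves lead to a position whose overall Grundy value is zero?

Heap A, S = {1, 3, 4, 9}:
G(0) = 0
G(1) = mex{0} = 1
G(2) = mex{1} = 0
G(3) = mex{0,0} = 1
G(4) = mex{1,1,0} = 2
G(5) = mex{2,0,1} = 3
G(6) = mex{3,1,0} = 2
G(7) = mex{2,2,1} = 0
G(8) = mex{0,3,2} = 1
G(9) = mex{1,2,3,0} = 4
G(10) = mex{4,0,2,1} = 3
G(11) = mex{3,1,0,0} = 2
G(12) = mex{2,4,1,1} = 0
G(13) = mex{0,3,4,2} = 1
G(14) = mex{1,2,3,3} = 0
G(15) = mex{0,0,2,2} = 1
G(16) = mex{1,1,0,0} = 2
G(17) = mex{2,0,1,1} = 3
G(18) = mex{3,1,0,4} = 2
G(19) = mex{2,2,1,3} = 0
G_A(19) = 0.
Heap B, S = {6, 7, 9}:
n :  0  1  2  3  4  5  6  7  8  9 10 11 12 13 14 15 16 17 18 19 20 21 22 23
G :  0  0  0  0  0  0  1  1  1  1  1  1  2  2  2  0  0  0  0  0  0  1  1  1
G_B(23) = 1.
Combined Grundy value = 0 ⊕ 1 = 1.
A winning move leaves total XOR = 0, i.e. changes one component's Grundy value g to g ⊕ X where X is the current total.
Heap A: need g' = 0⊕1 = 1. Options: 19−1→G=2, 19−3→G=2, 19−4→G=1, 19−9→G=3. Hits: 1.
Heap B: need g' = 1⊕1 = 0. Options: 23−6→G=0, 23−7→G=0, 23−9→G=2. Hits: 2.

3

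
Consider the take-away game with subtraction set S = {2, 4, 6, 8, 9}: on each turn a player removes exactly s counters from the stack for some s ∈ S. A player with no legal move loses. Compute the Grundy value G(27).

G(0) = 0
G(1) = mex{} = 0
G(2) = mex{0} = 1
G(3) = mex{0} = 1
G(4) = mex{1,0} = 2
G(5) = mex{1,0} = 2
G(6) = mex{2,1,0} = 3
G(7) = mex{2,1,0} = 3
G(8) = mex{3,2,1,0} = 4
G(9) = mex{3,2,1,0,0} = 4
G(10) = mex{4,3,2,1,0} = 5
G(11) = mex{4,3,2,1,1} = 0
G(12) = mex{5,4,3,2,1} = 0
G(13) = mex{0,4,3,2,2} = 1
G(14) = mex{0,5,4,3,2} = 1
G(15) = mex{1,0,4,3,3} = 2
G(16) = mex{1,0,5,4,3} = 2
G(17) = mex{2,1,0,4,4} = 3
G(18) = mex{2,1,0,5,4} = 3
G(19) = mex{3,2,1,0,5} = 4
G(20) = mex{3,2,1,0,0} = 4
G(21) = mex{4,3,2,1,0} = 5
G(22) = mex{4,3,2,1,1} = 0
G(23) = mex{5,4,3,2,1} = 0
G(24) = mex{0,4,3,2,2} = 1
G(25) = mex{0,5,4,3,2} = 1
G(26) = mex{1,0,4,3,3} = 2
G(27) = mex{1,0,5,4,3} = 2

2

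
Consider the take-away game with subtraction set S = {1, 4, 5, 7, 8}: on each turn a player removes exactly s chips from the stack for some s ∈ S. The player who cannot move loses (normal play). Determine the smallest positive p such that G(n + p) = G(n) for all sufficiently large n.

n :  0  1  2  3  4  5  6  7  8  9 10 11 12 13 14 15 16 17 18 19 20 21 22 23
G :  0  1  0  1  2  3  2  3  4  5  4  0  1  0  1  2  3  2  3  4  5  4  0  1
G(n+11) = G(n) holds for n = 0,…,7 (a full window of length max(S) = 8), so the sequence is purely periodic with period 11.

11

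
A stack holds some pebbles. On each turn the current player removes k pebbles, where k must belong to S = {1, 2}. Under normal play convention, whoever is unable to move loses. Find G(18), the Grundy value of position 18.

n :  0  1  2  3  4  5  6  7  8  9 10 11 12 13 14 15 16 17 18
G :  0  1  2  0  1  2  0  1  2  0  1  2  0  1  2  0  1  2  0

0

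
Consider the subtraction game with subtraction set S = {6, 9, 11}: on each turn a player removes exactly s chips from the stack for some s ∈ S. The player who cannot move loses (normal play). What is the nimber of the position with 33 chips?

G(0) = 0
G(1) = mex{} = 0
G(2) = mex{} = 0
G(3) = mex{} = 0
G(4) = mex{} = 0
G(5) = mex{} = 0
G(6) = mex{0} = 1
G(7) = mex{0} = 1
G(8) = mex{0} = 1
G(9) = mex{0,0} = 1
G(10) = mex{0,0} = 1
G(11) = mex{0,0,0} = 1
G(12) = mex{1,0,0} = 2
G(13) = mex{1,0,0} = 2
G(14) = mex{1,0,0} = 2
G(15) = mex{1,1,0} = 2
G(16) = mex{1,1,0} = 2
G(17) = mex{1,1,1} = 0
G(18) = mex{2,1,1} = 0
G(19) = mex{2,1,1} = 0
G(20) = mex{2,1,1} = 0
G(21) = mex{2,2,1} = 0
G(22) = mex{2,2,1} = 0
G(23) = mex{0,2,2} = 1
G(24) = mex{0,2,2} = 1
G(25) = mex{0,2,2} = 1
G(26) = mex{0,0,2} = 1
G(27) = mex{0,0,2} = 1
G(28) = mex{0,0,0} = 1
G(29) = mex{1,0,0} = 2
G(30) = mex{1,0,0} = 2
G(31) = mex{1,0,0} = 2
G(32) = mex{1,1,0} = 2
G(33) = mex{1,1,0} = 2

2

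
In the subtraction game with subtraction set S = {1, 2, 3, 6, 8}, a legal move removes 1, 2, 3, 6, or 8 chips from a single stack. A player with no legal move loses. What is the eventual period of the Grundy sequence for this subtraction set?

G(0) = 0
G(1) = mex{0} = 1
G(2) = mex{1,0} = 2
G(3) = mex{2,1,0} = 3
G(4) = mex{3,2,1} = 0
G(5) = mex{0,3,2} = 1
G(6) = mex{1,0,3,0} = 2
G(7) = mex{2,1,0,1} = 3
G(8) = mex{3,2,1,2,0} = 4
G(9) = mex{4,3,2,3,1} = 0
G(10) = mex{0,4,3,0,2} = 1
G(11) = mex{1,0,4,1,3} = 2
G(12) = mex{2,1,0,2,0} = 3
G(13) = mex{3,2,1,3,1} = 0
G(14) = mex{0,3,2,4,2} = 1
G(15) = mex{1,0,3,0,3} = 2
G(16) = mex{2,1,0,1,4} = 3
G(17) = mex{3,2,1,2,0} = 4
G(18) = mex{4,3,2,3,1} = 0
G(19) = mex{0,4,3,0,2} = 1
G(n+9) = G(n) holds for n = 0,…,7 (a full window of length max(S) = 8), so the sequence is purely periodic with period 9.

9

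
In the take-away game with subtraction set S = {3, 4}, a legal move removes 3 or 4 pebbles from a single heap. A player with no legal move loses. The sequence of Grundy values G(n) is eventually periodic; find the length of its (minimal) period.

G(0) = 0
G(1) = mex{} = 0
G(2) = mex{} = 0
G(3) = mex{0} = 1
G(4) = mex{0,0} = 1
G(5) = mex{0,0} = 1
G(6) = mex{1,0} = 2
G(7) = mex{1,1} = 0
G(8) = mex{1,1} = 0
G(9) = mex{2,1} = 0
G(10) = mex{0,2} = 1
G(11) = mex{0,0} = 1
G(12) = mex{0,0} = 1
G(13) = mex{1,0} = 2
G(14) = mex{1,1} = 0
G(15) = mex{1,1} = 0
G(n+7) = G(n) holds for n = 0,…,3 (a full window of length max(S) = 4), so the sequence is purely periodic with period 7.

7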